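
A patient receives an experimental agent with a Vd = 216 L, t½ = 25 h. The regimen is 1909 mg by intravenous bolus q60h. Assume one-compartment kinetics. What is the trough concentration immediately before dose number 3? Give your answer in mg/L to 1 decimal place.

f = (1/2)^(τ/t½) = (1/2)^(60/25) ≈ 0.1895.
C₀ = D/Vd = 1909/216 ≈ 8.838 mg/L.
Before the 3rd dose, 2 doses have been given. Superposition: Cmin = C₀·(f + f²).
≈ 8.838 × (0.1895 + 0.0359) ≈ 8.838 × 0.2254 ≈ 1.992 mg/L.

2.0 mg/L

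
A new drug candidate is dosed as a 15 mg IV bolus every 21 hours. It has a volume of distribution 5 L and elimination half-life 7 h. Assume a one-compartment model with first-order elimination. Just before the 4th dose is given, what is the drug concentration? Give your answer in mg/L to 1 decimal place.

0.4 mg/L

f = (1/2)^(τ/t½) = (1/2)^(21/7) ≈ 0.1250.
C₀ = D/Vd = 15/5 ≈ 3.000 mg/L.
Before the 4th dose, 3 doses have been given. Superposition: Cmin = C₀·(f + f² + … + f^3).
≈ 3.000 × (0.1250 + 0.0156 + 0.0020) ≈ 3.000 × 0.1426 ≈ 0.428 mg/L.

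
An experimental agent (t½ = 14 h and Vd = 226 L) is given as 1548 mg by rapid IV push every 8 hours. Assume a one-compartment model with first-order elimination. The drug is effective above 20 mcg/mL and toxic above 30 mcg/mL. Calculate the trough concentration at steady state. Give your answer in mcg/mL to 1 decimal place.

14.1 mcg/mL

Over one 8-h interval, 8/14 ≈ 0.57143 half-lives elapse, leaving f ≈ 0.6730 of each dose.
Single-dose peak C₀ = D/Vd = 1548/226 ≈ 6.850 mcg/mL.
Steady-state trough Cmin,ss = C₀·f/(1−f) ≈ 6.850 × 0.6730/0.3270 ≈ 14.098 mcg/mL.
Trough 14.1 mcg/mL vs MEC 20 mcg/mL: subtherapeutic.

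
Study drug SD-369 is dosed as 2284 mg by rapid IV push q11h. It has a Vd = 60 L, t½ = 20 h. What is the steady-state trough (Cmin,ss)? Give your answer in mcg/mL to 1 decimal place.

82.0 mcg/mL

Over one 11-h interval, 11/20 ≈ 0.55 half-lives elapse, leaving f ≈ 0.6830 of each dose.
At steady state, accumulation factor R = 1/(1 − e^(−kτ)) ≈ 3.1546.
Each bolus raises the concentration by D/Vd = 2284/60 ≈ 38.067 mcg/mL.
Cmax,ss = C₀/(1 − f) ≈ 38.067/0.3170 ≈ 120.085 mcg/mL.
One interval later, Cmin,ss = Cmax,ss·e^(−kτ) ≈ 120.085 × 0.6830 ≈ 82.018 mcg/mL.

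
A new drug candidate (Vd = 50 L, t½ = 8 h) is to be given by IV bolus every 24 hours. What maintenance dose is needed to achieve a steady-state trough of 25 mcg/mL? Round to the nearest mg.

8750 mg

τ/t½ = 24/8 ≈ 3, so f = (1/2)^(24/8) ≈ 0.125000.
Cmin,ss = (D/Vd)·f/(1−f), so D = Cmin,ss·Vd·(1−f)/f.
D = 25 × 50 × (1−f)/f ≈ 25 × 50 × 7.00000 ≈ 8750.00 mg.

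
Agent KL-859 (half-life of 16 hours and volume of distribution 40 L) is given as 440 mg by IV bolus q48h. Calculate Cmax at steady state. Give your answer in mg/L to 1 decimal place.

12.6 mg/L

τ = 48 h = 3 half-lives, so f = (1/2)^3 = 0.125.
Accumulation ratio R = 1/(1 − f) = 1/0.875 = 8/7.
Single-dose peak C₀ = D/Vd = 440/40 = 11 mg/L.
Steady-state peak Cmax,ss = C₀·R = 11 × 8/7 ≈ 12.571 mg/L.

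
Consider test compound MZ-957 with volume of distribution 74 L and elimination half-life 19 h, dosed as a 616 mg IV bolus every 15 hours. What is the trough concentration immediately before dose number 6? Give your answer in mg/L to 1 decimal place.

10.7 mg/L

f = (1/2)^(τ/t½) = (1/2)^(15/19) ≈ 0.5786.
C₀ = D/Vd = 616/74 ≈ 8.324 mg/L.
Before the 6th dose, 5 doses have been given. Superposition: Cmin = C₀·(f + f² + … + f^5).
≈ 8.324 × (0.5786 + 0.3348 + 0.1937 + 0.1121 + 0.0648) ≈ 8.324 × 1.2840 ≈ 10.688 mg/L.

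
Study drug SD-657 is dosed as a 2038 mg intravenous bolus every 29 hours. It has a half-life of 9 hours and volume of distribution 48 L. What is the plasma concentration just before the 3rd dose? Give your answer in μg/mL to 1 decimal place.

f = (1/2)^(τ/t½) = (1/2)^(29/9) ≈ 0.1072.
C₀ = D/Vd = 2038/48 ≈ 42.458 μg/mL.
Before the 3rd dose, 2 doses have been given. Superposition: Cmin = C₀·(f + f²).
≈ 42.458 × (0.1072 + 0.0115) ≈ 42.458 × 0.1187 ≈ 5.040 μg/mL.

5.0 μg/mL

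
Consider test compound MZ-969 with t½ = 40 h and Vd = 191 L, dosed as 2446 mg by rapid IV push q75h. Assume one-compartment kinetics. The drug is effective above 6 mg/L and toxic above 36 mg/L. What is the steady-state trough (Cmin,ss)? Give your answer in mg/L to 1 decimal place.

4.8 mg/L

τ/t½ = 75/40 ≈ 1.875, so fraction remaining f = (1/2)^(75/40) ≈ 0.2726.
Accumulation ratio R = 1/(1 − f) ≈ 1/0.7274 ≈ 1.3748.
Each bolus raises the concentration by D/Vd = 2446/191 ≈ 12.806 mg/L.
Cmax,ss = C₀/(1 − f) ≈ 12.806/0.7274 ≈ 17.605 mg/L.
One interval later, Cmin,ss = Cmax,ss·e^(−kτ) ≈ 17.605 × 0.2726 ≈ 4.799 mg/L.
Trough 4.8 mg/L vs MEC 6 mg/L: subtherapeutic.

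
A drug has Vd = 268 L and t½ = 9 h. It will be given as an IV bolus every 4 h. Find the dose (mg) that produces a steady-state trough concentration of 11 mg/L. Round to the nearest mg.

τ/t½ = 4/9 ≈ 0.44444, so f = (1/2)^(4/9) ≈ 0.734867.
Cmin,ss = (D/Vd)·f/(1−f), so D = Cmin,ss·Vd·(1−f)/f.
D = 11 × 268 × (1−f)/f ≈ 11 × 268 × 0.36079 ≈ 1063.61 mg.

1064 mg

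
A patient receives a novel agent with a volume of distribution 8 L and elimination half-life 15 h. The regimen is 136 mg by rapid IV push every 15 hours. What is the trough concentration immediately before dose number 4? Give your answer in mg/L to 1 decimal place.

14.9 mg/L

f = (1/2)^(τ/t½) = (1/2)^(15/15) ≈ 0.5000.
C₀ = D/Vd = 136/8 ≈ 17.000 mg/L.
Before the 4th dose, 3 doses have been given. Superposition: Cmin = C₀·(f + f² + … + f^3).
≈ 17.000 × (0.5000 + 0.2500 + 0.1250) ≈ 17.000 × 0.8750 ≈ 14.875 mg/L.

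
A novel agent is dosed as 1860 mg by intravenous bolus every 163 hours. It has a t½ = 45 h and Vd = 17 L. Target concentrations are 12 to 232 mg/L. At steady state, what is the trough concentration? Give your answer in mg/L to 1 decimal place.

τ/t½ = 163/45 ≈ 3.6222, so fraction remaining f = (1/2)^(163/45) ≈ 0.0812.
Each bolus raises the concentration by D/Vd = 1860/17 ≈ 109.412 mg/L.
Steady-state trough Cmin,ss = C₀·f/(1−f) ≈ 109.412 × 0.0812/0.9188 ≈ 9.669 mg/L.
Trough 9.7 mg/L vs MEC 12 mg/L: subtherapeutic.

9.7 mg/L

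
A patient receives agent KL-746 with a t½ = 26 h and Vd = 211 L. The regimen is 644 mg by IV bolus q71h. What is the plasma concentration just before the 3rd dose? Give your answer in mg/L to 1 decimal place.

0.5 mg/L

f = (1/2)^(τ/t½) = (1/2)^(71/26) ≈ 0.1506.
C₀ = D/Vd = 644/211 ≈ 3.052 mg/L.
Before the 3rd dose, 2 doses have been given. Superposition: Cmin = C₀·(f + f²).
≈ 3.052 × (0.1506 + 0.0227) ≈ 3.052 × 0.1733 ≈ 0.529 mg/L.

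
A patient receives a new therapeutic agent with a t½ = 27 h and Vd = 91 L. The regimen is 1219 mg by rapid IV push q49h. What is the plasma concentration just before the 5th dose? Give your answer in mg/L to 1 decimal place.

f = (1/2)^(τ/t½) = (1/2)^(49/27) ≈ 0.2842.
C₀ = D/Vd = 1219/91 ≈ 13.396 mg/L.
Before the 5th dose, 4 doses have been given. Superposition: Cmin = C₀·(f + f² + … + f^4).
≈ 13.396 × (0.2842 + 0.0808 + 0.0230 + 0.0065) ≈ 13.396 × 0.3945 ≈ 5.285 mg/L.

5.3 mg/L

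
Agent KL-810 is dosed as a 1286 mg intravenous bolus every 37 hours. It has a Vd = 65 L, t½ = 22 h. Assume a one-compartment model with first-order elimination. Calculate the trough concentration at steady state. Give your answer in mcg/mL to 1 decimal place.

9.0 mcg/mL

Over one 37-h interval, 37/22 ≈ 1.6818 half-lives elapse, leaving f ≈ 0.3117 of each dose.
Single-dose peak C₀ = D/Vd = 1286/65 ≈ 19.785 mcg/mL.
Steady-state trough Cmin,ss = C₀·f/(1−f) ≈ 19.785 × 0.3117/0.6883 ≈ 8.960 mcg/mL.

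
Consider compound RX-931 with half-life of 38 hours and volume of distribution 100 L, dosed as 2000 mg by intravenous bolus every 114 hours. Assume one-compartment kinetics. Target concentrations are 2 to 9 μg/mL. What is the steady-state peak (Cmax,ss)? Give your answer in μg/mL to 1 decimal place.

22.9 μg/mL

The dosing interval is 3 half-lives, so f = 2^(−3) = 0.125.
Accumulation ratio R = 1/(1 − f) = 1/0.875 = 8/7.
Single-dose peak C₀ = D/Vd = 2000/100 = 20 μg/mL.
Steady-state peak Cmax,ss = C₀·R = 20 × 8/7 ≈ 22.857 μg/mL.
Peak 22.9 μg/mL vs MTC 9 μg/mL: exceeds toxic threshold.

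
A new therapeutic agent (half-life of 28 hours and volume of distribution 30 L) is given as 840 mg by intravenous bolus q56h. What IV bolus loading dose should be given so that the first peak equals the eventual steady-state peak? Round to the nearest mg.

1120 mg

f = (1/2)^(56/28) ≈ 0.250000; accumulation ratio R = 1/(1−f) ≈ 1.33333.
Loading dose to hit Cmax,ss on first dose: D_load = D_maint·R ≈ 840 × 1.33333 ≈ 1120.00 mg.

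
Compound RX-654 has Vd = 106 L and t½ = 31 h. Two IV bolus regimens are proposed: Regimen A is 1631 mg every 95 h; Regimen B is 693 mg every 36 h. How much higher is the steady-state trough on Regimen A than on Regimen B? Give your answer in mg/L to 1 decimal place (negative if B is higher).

-3.2 mg/L

Regimen A: f = (1/2)^(95/31) ≈ 0.1195; Cmin,ss = (1631/106)·f/(1−f) ≈ 2.088 mg/L.
Regimen B: f = (1/2)^(36/31) ≈ 0.4471; Cmin,ss = (693/106)·f/(1−f) ≈ 5.287 mg/L.
Difference ≈ 2.088 − 5.287 ≈ -3.199 mg/L.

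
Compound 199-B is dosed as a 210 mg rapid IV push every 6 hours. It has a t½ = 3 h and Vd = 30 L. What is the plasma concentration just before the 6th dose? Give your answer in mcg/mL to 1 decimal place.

2.3 mcg/mL

f = (1/2)^(τ/t½) = (1/2)^(6/3) ≈ 0.2500.
C₀ = D/Vd = 210/30 ≈ 7.000 mcg/mL.
Before the 6th dose, 5 doses have been given. Superposition: Cmin = C₀·(f + f² + … + f^5).
≈ 7.000 × (0.2500 + 0.0625 + 0.0156 + 0.0039 + 0.0010) ≈ 7.000 × 0.3330 ≈ 2.331 mcg/mL.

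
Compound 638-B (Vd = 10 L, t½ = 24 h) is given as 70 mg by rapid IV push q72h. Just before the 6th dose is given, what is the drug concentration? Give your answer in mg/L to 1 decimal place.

1.0 mg/L

f = (1/2)^(τ/t½) = (1/2)^(72/24) ≈ 0.1250.
C₀ = D/Vd = 70/10 ≈ 7.000 mg/L.
Before the 6th dose, 5 doses have been given. Superposition: Cmin = C₀·(f + f² + … + f^5).
≈ 7.000 × (0.1250 + 0.0156 + 0.0020 + 0.0002 + 0.0000) ≈ 7.000 × 0.1428 ≈ 1.000 mg/L.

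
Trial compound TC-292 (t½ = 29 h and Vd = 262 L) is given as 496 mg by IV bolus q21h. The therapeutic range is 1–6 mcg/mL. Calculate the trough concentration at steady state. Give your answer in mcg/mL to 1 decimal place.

2.9 mcg/mL

Over one 21-h interval, 21/29 ≈ 0.72414 half-lives elapse, leaving f ≈ 0.6054 of each dose.
Accumulation ratio R = 1/(1 − f) ≈ 1/0.3946 ≈ 2.5342.
Single-dose peak C₀ = D/Vd = 496/262 ≈ 1.893 mcg/mL.
Cmax,ss = C₀/(1 − f) ≈ 1.893/0.3946 ≈ 4.797 mcg/mL.
One interval later, Cmin,ss = Cmax,ss·e^(−kτ) ≈ 4.797 × 0.6054 ≈ 2.904 mcg/mL.
Trough 2.9 mcg/mL vs MEC 1 mcg/mL: adequate.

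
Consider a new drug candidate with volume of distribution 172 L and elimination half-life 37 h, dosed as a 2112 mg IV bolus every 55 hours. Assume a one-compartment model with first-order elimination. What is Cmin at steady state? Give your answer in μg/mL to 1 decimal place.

τ/t½ = 55/37 ≈ 1.4865, so fraction remaining f = (1/2)^(55/37) ≈ 0.3569.
Each bolus raises the concentration by D/Vd = 2112/172 ≈ 12.279 μg/mL.
Steady-state trough Cmin,ss = C₀·f/(1−f) ≈ 12.279 × 0.3569/0.6431 ≈ 6.814 μg/mL.

6.8 μg/mL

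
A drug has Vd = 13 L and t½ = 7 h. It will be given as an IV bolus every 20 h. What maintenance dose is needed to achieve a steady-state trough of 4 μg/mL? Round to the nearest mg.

325 mg

τ/t½ = 20/7 ≈ 2.8571, so f = (1/2)^(20/7) ≈ 0.138011.
Cmin,ss = (D/Vd)·f/(1−f), so D = Cmin,ss·Vd·(1−f)/f.
D = 4 × 13 × (1−f)/f ≈ 4 × 13 × 6.24580 ≈ 324.78 mg.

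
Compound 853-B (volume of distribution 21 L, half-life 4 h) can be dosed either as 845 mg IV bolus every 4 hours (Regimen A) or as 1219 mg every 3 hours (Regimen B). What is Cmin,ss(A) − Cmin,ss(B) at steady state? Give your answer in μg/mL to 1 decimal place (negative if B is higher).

-44.9 μg/mL

Regimen A: f = (1/2)^(4/4) ≈ 0.5000; Cmin,ss = (845/21)·f/(1−f) ≈ 40.238 μg/mL.
Regimen B: f = (1/2)^(3/4) ≈ 0.5946; Cmin,ss = (1219/21)·f/(1−f) ≈ 85.138 μg/mL.
Difference ≈ 40.238 − 85.138 ≈ -44.900 μg/mL.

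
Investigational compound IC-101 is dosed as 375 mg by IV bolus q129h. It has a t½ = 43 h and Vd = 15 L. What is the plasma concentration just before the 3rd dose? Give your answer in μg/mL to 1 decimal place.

3.5 μg/mL

f = (1/2)^(τ/t½) = (1/2)^(129/43) ≈ 0.1250.
C₀ = D/Vd = 375/15 ≈ 25.000 μg/mL.
Before the 3rd dose, 2 doses have been given. Superposition: Cmin = C₀·(f + f²).
≈ 25.000 × (0.1250 + 0.0156) ≈ 25.000 × 0.1406 ≈ 3.515 μg/mL.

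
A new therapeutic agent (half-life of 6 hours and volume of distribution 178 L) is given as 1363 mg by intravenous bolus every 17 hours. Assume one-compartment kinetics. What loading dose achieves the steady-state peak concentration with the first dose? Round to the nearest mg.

1585 mg

f = (1/2)^(17/6) ≈ 0.140308; accumulation ratio R = 1/(1−f) ≈ 1.16321.
Loading dose to hit Cmax,ss on first dose: D_load = D_maint·R ≈ 1363 × 1.16321 ≈ 1585.46 mg.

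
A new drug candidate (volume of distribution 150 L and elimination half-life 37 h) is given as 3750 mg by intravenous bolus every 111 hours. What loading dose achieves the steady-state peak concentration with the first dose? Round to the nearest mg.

f = (1/2)^(111/37) ≈ 0.125000; accumulation ratio R = 1/(1−f) ≈ 1.14286.
Loading dose to hit Cmax,ss on first dose: D_load = D_maint·R ≈ 3750 × 1.14286 ≈ 4285.73 mg.

4286 mg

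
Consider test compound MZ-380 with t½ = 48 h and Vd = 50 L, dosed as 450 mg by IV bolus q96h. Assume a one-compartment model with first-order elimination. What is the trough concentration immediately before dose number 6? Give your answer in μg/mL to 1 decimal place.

3.0 μg/mL

f = (1/2)^(τ/t½) = (1/2)^(96/48) ≈ 0.2500.
C₀ = D/Vd = 450/50 ≈ 9.000 μg/mL.
Before the 6th dose, 5 doses have been given. Superposition: Cmin = C₀·(f + f² + … + f^5).
≈ 9.000 × (0.2500 + 0.0625 + 0.0156 + 0.0039 + 0.0010) ≈ 9.000 × 0.3330 ≈ 2.997 μg/mL.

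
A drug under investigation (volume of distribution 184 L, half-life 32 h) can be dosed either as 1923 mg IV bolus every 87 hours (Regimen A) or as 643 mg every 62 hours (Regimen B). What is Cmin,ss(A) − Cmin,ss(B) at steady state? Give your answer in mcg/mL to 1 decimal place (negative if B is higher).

0.6 mcg/mL

Regimen A: f = (1/2)^(87/32) ≈ 0.1519; Cmin,ss = (1923/184)·f/(1−f) ≈ 1.872 mcg/mL.
Regimen B: f = (1/2)^(62/32) ≈ 0.2611; Cmin,ss = (643/184)·f/(1−f) ≈ 1.235 mcg/mL.
Difference ≈ 1.872 − 1.235 ≈ 0.637 mcg/mL.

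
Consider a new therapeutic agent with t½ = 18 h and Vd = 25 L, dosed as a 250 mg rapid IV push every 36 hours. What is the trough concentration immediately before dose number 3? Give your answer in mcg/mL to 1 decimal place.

f = (1/2)^(τ/t½) = (1/2)^(36/18) ≈ 0.2500.
C₀ = D/Vd = 250/25 ≈ 10.000 mcg/mL.
Before the 3rd dose, 2 doses have been given. Superposition: Cmin = C₀·(f + f²).
≈ 10.000 × (0.2500 + 0.0625) ≈ 10.000 × 0.3125 ≈ 3.125 mcg/mL.

3.1 mcg/mL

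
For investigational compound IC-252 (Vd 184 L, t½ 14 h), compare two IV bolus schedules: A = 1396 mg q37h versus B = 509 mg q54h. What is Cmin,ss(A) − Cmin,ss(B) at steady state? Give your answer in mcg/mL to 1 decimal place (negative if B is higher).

Regimen A: f = (1/2)^(37/14) ≈ 0.1601; Cmin,ss = (1396/184)·f/(1−f) ≈ 1.446 mcg/mL.
Regimen B: f = (1/2)^(54/14) ≈ 0.0690; Cmin,ss = (509/184)·f/(1−f) ≈ 0.205 mcg/mL.
Difference ≈ 1.446 − 0.205 ≈ 1.241 mcg/mL.

1.2 mcg/mL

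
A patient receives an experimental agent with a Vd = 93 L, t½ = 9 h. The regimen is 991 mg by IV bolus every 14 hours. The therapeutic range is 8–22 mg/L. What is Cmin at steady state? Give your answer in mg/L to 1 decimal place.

Over one 14-h interval, 14/9 ≈ 1.5556 half-lives elapse, leaving f ≈ 0.3402 of each dose.
Accumulation ratio R = 1/(1 − f) ≈ 1/0.6598 ≈ 1.5156.
Each bolus raises the concentration by D/Vd = 991/93 ≈ 10.656 mg/L.
Steady-state peak Cmax,ss = C₀·R ≈ 10.656 × 1.5156 ≈ 16.150 mg/L.
Steady-state trough Cmin,ss = Cmax,ss·f ≈ 16.150 × 0.3402 ≈ 5.494 mg/L.
Trough 5.5 mg/L vs MEC 8 mg/L: subtherapeutic.

5.5 mg/L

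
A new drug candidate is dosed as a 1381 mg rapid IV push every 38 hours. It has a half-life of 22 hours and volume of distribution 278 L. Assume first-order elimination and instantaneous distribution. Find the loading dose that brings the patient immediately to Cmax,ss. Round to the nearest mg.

1979 mg

f = (1/2)^(38/22) ≈ 0.302022; accumulation ratio R = 1/(1−f) ≈ 1.43271.
Loading dose to hit Cmax,ss on first dose: D_load = D_maint·R ≈ 1381 × 1.43271 ≈ 1978.57 mg.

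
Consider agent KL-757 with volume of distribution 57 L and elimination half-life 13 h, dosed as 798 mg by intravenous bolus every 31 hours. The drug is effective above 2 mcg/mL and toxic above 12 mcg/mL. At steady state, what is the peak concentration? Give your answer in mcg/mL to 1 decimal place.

17.3 mcg/mL

Over one 31-h interval, 31/13 ≈ 2.3846 half-lives elapse, leaving f ≈ 0.1915 of each dose.
At steady state, accumulation factor R = 1/(1 − e^(−kτ)) ≈ 1.2369.
Single-dose peak C₀ = D/Vd = 798/57 ≈ 14.000 mcg/mL.
Cmax,ss = C₀/(1 − f) ≈ 14.000/0.8085 ≈ 17.316 mcg/mL.
Peak 17.3 mcg/mL vs MTC 12 mcg/mL: exceeds toxic threshold.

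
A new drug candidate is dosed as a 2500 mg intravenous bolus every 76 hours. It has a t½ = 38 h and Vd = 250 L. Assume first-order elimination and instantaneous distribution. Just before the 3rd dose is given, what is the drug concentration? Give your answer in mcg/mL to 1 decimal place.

3.1 mcg/mL

f = (1/2)^(τ/t½) = (1/2)^(76/38) ≈ 0.2500.
C₀ = D/Vd = 2500/250 ≈ 10.000 mcg/mL.
Before the 3rd dose, 2 doses have been given. Superposition: Cmin = C₀·(f + f²).
≈ 10.000 × (0.2500 + 0.0625) ≈ 10.000 × 0.3125 ≈ 3.125 mcg/mL.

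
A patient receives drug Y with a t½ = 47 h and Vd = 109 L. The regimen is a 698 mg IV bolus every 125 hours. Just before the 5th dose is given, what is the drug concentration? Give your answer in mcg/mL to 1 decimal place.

f = (1/2)^(τ/t½) = (1/2)^(125/47) ≈ 0.1583.
C₀ = D/Vd = 698/109 ≈ 6.404 mcg/mL.
Before the 5th dose, 4 doses have been given. Superposition: Cmin = C₀·(f + f² + … + f^4).
≈ 6.404 × (0.1583 + 0.0251 + 0.0040 + 0.0006) ≈ 6.404 × 0.1880 ≈ 1.204 mcg/mL.

1.2 mcg/mL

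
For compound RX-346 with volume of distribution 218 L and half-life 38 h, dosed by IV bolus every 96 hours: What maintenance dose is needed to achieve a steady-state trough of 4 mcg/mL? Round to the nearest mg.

4152 mg

τ/t½ = 96/38 ≈ 2.5263, so f = (1/2)^(96/38) ≈ 0.173581.
Cmin,ss = (D/Vd)·f/(1−f), so D = Cmin,ss·Vd·(1−f)/f.
D = 4 × 218 × (1−f)/f ≈ 4 × 218 × 4.76100 ≈ 4151.59 mg.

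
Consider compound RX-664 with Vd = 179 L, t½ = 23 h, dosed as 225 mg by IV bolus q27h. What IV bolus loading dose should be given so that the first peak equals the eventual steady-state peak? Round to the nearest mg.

f = (1/2)^(27/23) ≈ 0.443218; accumulation ratio R = 1/(1−f) ≈ 1.79604.
Loading dose to hit Cmax,ss on first dose: D_load = D_maint·R ≈ 225 × 1.79604 ≈ 404.11 mg.

404 mg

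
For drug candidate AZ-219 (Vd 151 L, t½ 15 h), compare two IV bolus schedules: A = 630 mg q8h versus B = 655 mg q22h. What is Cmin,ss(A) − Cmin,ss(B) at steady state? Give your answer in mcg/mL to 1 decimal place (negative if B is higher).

6.9 mcg/mL

Regimen A: f = (1/2)^(8/15) ≈ 0.6910; Cmin,ss = (630/151)·f/(1−f) ≈ 9.330 mcg/mL.
Regimen B: f = (1/2)^(22/15) ≈ 0.3618; Cmin,ss = (655/151)·f/(1−f) ≈ 2.459 mcg/mL.
Difference ≈ 9.330 − 2.459 ≈ 6.871 mcg/mL.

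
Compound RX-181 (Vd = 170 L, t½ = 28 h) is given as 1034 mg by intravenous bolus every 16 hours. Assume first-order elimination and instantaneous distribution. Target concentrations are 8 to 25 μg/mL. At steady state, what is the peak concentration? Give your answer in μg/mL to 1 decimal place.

18.6 μg/mL

Over one 16-h interval, 16/28 ≈ 0.57143 half-lives elapse, leaving f ≈ 0.6730 of each dose.
Accumulation ratio R = 1/(1 − f) ≈ 1/0.3270 ≈ 3.0581.
Each bolus raises the concentration by D/Vd = 1034/170 ≈ 6.082 μg/mL.
Steady-state peak Cmax,ss = C₀·R ≈ 6.082 × 3.0581 ≈ 18.599 μg/mL.
Peak 18.6 μg/mL vs MTC 25 μg/mL: below toxic threshold.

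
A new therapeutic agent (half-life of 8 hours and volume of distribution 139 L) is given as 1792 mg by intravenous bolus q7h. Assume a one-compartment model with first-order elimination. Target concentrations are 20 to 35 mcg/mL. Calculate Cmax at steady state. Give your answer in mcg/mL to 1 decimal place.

k = ln2/t½ = ln2/8 ≈ 0.086643 h⁻¹; fraction remaining f = e^(−kτ) = e^(−0.086643×7) ≈ 0.5453.
At steady state, accumulation factor R = 1/(1 − e^(−kτ)) ≈ 2.1993.
Each bolus raises the concentration by D/Vd = 1792/139 ≈ 12.892 mcg/mL.
Steady-state peak Cmax,ss = C₀·R ≈ 12.892 × 2.1993 ≈ 28.353 mcg/mL.
Peak 28.4 mcg/mL vs MTC 35 mcg/mL: below toxic threshold.

28.4 mcg/mL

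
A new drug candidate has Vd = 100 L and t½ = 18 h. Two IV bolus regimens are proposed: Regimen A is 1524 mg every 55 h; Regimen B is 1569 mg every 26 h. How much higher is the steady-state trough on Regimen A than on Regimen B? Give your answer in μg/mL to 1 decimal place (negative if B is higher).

-7.0 μg/mL

Regimen A: f = (1/2)^(55/18) ≈ 0.1203; Cmin,ss = (1524/100)·f/(1−f) ≈ 2.084 μg/mL.
Regimen B: f = (1/2)^(26/18) ≈ 0.3674; Cmin,ss = (1569/100)·f/(1−f) ≈ 9.112 μg/mL.
Difference ≈ 2.084 − 9.112 ≈ -7.028 μg/mL.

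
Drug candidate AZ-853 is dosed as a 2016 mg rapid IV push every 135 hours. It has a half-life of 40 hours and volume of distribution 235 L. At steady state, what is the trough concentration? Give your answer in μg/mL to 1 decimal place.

0.9 μg/mL

Over one 135-h interval, 135/40 ≈ 3.375 half-lives elapse, leaving f ≈ 0.0964 of each dose.
Single-dose peak C₀ = D/Vd = 2016/235 ≈ 8.579 μg/mL.
Steady-state trough Cmin,ss = C₀·f/(1−f) ≈ 8.579 × 0.0964/0.9036 ≈ 0.915 μg/mL.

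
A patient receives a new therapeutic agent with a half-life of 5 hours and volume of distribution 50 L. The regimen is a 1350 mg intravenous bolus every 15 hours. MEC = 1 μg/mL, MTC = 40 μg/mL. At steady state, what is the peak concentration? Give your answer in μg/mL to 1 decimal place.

τ = 15 h = 3 half-lives, so f = (1/2)^3 = 0.125.
At steady state, R = 1/(1 − 0.125) = 8/7.
Single-dose peak C₀ = D/Vd = 1350/50 = 27 μg/mL.
Steady-state peak Cmax,ss = C₀·R = 27 × 8/7 ≈ 30.857 μg/mL.
Peak 30.9 μg/mL vs MTC 40 μg/mL: below toxic threshold.

30.9 μg/mL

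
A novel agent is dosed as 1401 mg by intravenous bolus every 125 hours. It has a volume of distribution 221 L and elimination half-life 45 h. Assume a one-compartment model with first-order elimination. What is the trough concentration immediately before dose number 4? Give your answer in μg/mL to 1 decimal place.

1.1 μg/mL

f = (1/2)^(τ/t½) = (1/2)^(125/45) ≈ 0.1458.
C₀ = D/Vd = 1401/221 ≈ 6.339 μg/mL.
Before the 4th dose, 3 doses have been given. Superposition: Cmin = C₀·(f + f² + … + f^3).
≈ 6.339 × (0.1458 + 0.0213 + 0.0031) ≈ 6.339 × 0.1702 ≈ 1.079 μg/mL.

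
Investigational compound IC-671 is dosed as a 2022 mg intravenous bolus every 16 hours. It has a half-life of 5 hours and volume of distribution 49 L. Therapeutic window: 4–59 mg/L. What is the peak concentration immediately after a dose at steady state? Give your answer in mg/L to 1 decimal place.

46.3 mg/L

τ/t½ = 16/5 ≈ 3.2, so fraction remaining f = (1/2)^(16/5) ≈ 0.1088.
Accumulation ratio R = 1/(1 − f) ≈ 1/0.8912 ≈ 1.1221.
Single-dose peak C₀ = D/Vd = 2022/49 ≈ 41.265 mg/L.
Steady-state peak Cmax,ss = C₀·R ≈ 41.265 × 1.1221 ≈ 46.303 mg/L.
Peak 46.3 mg/L vs MTC 59 mg/L: below toxic threshold.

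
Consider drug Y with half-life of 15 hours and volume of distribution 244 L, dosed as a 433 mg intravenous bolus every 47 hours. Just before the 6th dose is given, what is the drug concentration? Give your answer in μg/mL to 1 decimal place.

f = (1/2)^(τ/t½) = (1/2)^(47/15) ≈ 0.1140.
C₀ = D/Vd = 433/244 ≈ 1.775 μg/mL.
Before the 6th dose, 5 doses have been given. Superposition: Cmin = C₀·(f + f² + … + f^5).
≈ 1.775 × (0.1140 + 0.0130 + 0.0015 + 0.0002 + 0.0000) ≈ 1.775 × 0.1287 ≈ 0.228 μg/mL.

0.2 μg/mL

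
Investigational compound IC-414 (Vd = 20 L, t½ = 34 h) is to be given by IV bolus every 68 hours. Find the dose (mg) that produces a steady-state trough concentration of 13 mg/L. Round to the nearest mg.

τ/t½ = 68/34 ≈ 2, so f = (1/2)^(68/34) ≈ 0.250000.
Cmin,ss = (D/Vd)·f/(1−f), so D = Cmin,ss·Vd·(1−f)/f.
D = 13 × 20 × (1−f)/f ≈ 13 × 20 × 3.00000 ≈ 780.00 mg.

780 mg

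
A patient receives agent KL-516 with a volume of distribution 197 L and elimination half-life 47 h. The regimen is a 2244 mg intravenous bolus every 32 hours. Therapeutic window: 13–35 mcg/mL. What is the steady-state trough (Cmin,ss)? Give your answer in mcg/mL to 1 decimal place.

18.9 mcg/mL

τ/t½ = 32/47 ≈ 0.68085, so fraction remaining f = (1/2)^(32/47) ≈ 0.6238.
Accumulation ratio R = 1/(1 − f) ≈ 1/0.3762 ≈ 2.6582.
Single-dose peak C₀ = D/Vd = 2244/197 ≈ 11.391 mcg/mL.
Cmax,ss = C₀/(1 − f) ≈ 11.391/0.3762 ≈ 30.279 mcg/mL.
Steady-state trough Cmin,ss = Cmax,ss·f ≈ 30.279 × 0.6238 ≈ 18.888 mcg/mL.
Trough 18.9 mcg/mL vs MEC 13 mcg/mL: adequate.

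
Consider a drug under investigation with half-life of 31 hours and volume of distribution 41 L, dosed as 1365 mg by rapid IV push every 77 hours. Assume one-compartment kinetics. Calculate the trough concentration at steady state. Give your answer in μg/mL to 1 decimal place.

7.2 μg/mL

τ/t½ = 77/31 ≈ 2.4839, so fraction remaining f = (1/2)^(77/31) ≈ 0.1788.
At steady state, accumulation factor R = 1/(1 − e^(−kτ)) ≈ 1.2177.
Single-dose peak C₀ = D/Vd = 1365/41 ≈ 33.293 μg/mL.
Steady-state peak Cmax,ss = C₀·R ≈ 33.293 × 1.2177 ≈ 40.541 μg/mL.
Steady-state trough Cmin,ss = Cmax,ss·f ≈ 40.541 × 0.1788 ≈ 7.249 μg/mL.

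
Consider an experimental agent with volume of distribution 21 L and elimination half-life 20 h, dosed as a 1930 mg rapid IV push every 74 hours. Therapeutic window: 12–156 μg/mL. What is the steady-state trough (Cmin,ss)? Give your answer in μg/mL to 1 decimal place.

7.7 μg/mL

k = ln2/t½ = ln2/20 ≈ 0.034657 h⁻¹; fraction remaining f = e^(−kτ) = e^(−0.034657×74) ≈ 0.0769.
Each bolus raises the concentration by D/Vd = 1930/21 ≈ 91.905 μg/mL.
Steady-state trough Cmin,ss = C₀·f/(1−f) ≈ 91.905 × 0.0769/0.9231 ≈ 7.656 μg/mL.
Trough 7.7 μg/mL vs MEC 12 μg/mL: subtherapeutic.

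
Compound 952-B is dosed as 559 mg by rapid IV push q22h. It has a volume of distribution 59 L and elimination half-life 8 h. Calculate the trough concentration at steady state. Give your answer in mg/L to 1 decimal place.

1.7 mg/L

τ/t½ = 22/8 ≈ 2.75, so fraction remaining f = (1/2)^(22/8) ≈ 0.1487.
Single-dose peak C₀ = D/Vd = 559/59 ≈ 9.475 mg/L.
Steady-state trough Cmin,ss = C₀·f/(1−f) ≈ 9.475 × 0.1487/0.8513 ≈ 1.655 mg/L.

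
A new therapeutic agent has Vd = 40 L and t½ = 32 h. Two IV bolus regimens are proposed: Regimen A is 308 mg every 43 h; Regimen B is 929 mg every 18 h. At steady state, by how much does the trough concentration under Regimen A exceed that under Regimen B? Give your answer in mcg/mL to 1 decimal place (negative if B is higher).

-43.7 mcg/mL

Regimen A: f = (1/2)^(43/32) ≈ 0.3940; Cmin,ss = (308/40)·f/(1−f) ≈ 5.006 mcg/mL.
Regimen B: f = (1/2)^(18/32) ≈ 0.6771; Cmin,ss = (929/40)·f/(1−f) ≈ 48.701 mcg/mL.
Difference ≈ 5.006 − 48.701 ≈ -43.695 mcg/mL.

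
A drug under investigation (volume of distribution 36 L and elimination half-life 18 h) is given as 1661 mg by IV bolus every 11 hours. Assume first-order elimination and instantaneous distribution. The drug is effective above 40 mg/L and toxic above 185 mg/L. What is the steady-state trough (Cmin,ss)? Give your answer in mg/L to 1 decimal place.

τ/t½ = 11/18 ≈ 0.61111, so fraction remaining f = (1/2)^(11/18) ≈ 0.6547.
Each bolus raises the concentration by D/Vd = 1661/36 ≈ 46.139 mg/L.
Steady-state trough Cmin,ss = C₀·f/(1−f) ≈ 46.139 × 0.6547/0.3453 ≈ 87.481 mg/L.
Trough 87.5 mg/L vs MEC 40 mg/L: adequate.

87.5 mg/L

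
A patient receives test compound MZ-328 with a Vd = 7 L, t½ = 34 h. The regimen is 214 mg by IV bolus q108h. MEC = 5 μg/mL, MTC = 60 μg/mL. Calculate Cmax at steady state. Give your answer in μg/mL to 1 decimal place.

Over one 108-h interval, 108/34 ≈ 3.1765 half-lives elapse, leaving f ≈ 0.1106 of each dose.
At steady state, accumulation factor R = 1/(1 − e^(−kτ)) ≈ 1.1244.
Each bolus raises the concentration by D/Vd = 214/7 ≈ 30.571 μg/mL.
Steady-state peak Cmax,ss = C₀·R ≈ 30.571 × 1.1244 ≈ 34.374 μg/mL.
Peak 34.4 μg/mL vs MTC 60 μg/mL: below toxic threshold.

34.4 μg/mL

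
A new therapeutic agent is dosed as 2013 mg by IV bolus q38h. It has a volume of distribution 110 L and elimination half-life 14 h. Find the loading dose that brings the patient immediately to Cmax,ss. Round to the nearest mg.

2375 mg

f = (1/2)^(38/14) ≈ 0.152377; accumulation ratio R = 1/(1−f) ≈ 1.17977.
Loading dose to hit Cmax,ss on first dose: D_load = D_maint·R ≈ 2013 × 1.17977 ≈ 2374.88 mg.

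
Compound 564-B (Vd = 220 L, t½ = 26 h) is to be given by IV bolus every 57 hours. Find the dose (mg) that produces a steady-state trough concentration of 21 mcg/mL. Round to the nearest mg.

τ/t½ = 57/26 ≈ 2.1923, so f = (1/2)^(57/26) ≈ 0.218801.
Cmin,ss = (D/Vd)·f/(1−f), so D = Cmin,ss·Vd·(1−f)/f.
D = 21 × 220 × (1−f)/f ≈ 21 × 220 × 3.57036 ≈ 16495.06 mg.

16495 mg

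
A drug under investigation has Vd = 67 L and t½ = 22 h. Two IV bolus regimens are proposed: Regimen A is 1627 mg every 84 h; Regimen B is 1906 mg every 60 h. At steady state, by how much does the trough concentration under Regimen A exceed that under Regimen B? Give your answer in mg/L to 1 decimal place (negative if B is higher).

-3.2 mg/L

Regimen A: f = (1/2)^(84/22) ≈ 0.0709; Cmin,ss = (1627/67)·f/(1−f) ≈ 1.853 mg/L.
Regimen B: f = (1/2)^(60/22) ≈ 0.1510; Cmin,ss = (1906/67)·f/(1−f) ≈ 5.060 mg/L.
Difference ≈ 1.853 − 5.060 ≈ -3.207 mg/L.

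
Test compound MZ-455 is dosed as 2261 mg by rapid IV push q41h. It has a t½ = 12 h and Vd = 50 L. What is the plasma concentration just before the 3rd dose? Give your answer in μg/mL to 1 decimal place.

4.6 μg/mL

f = (1/2)^(τ/t½) = (1/2)^(41/12) ≈ 0.0936.
C₀ = D/Vd = 2261/50 ≈ 45.220 μg/mL.
Before the 3rd dose, 2 doses have been given. Superposition: Cmin = C₀·(f + f²).
≈ 45.220 × (0.0936 + 0.0088) ≈ 45.220 × 0.1024 ≈ 4.631 μg/mL.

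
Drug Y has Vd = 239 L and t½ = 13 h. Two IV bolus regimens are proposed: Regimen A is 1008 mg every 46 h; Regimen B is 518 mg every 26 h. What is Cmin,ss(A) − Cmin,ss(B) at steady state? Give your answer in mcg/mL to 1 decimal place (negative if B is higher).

-0.3 mcg/mL

Regimen A: f = (1/2)^(46/13) ≈ 0.0861; Cmin,ss = (1008/239)·f/(1−f) ≈ 0.397 mcg/mL.
Regimen B: f = (1/2)^(26/13) ≈ 0.2500; Cmin,ss = (518/239)·f/(1−f) ≈ 0.722 mcg/mL.
Difference ≈ 0.397 − 0.722 ≈ -0.325 mcg/mL.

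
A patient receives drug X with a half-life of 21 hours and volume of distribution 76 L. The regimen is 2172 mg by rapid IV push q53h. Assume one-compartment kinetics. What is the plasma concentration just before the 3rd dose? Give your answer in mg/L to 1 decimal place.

f = (1/2)^(τ/t½) = (1/2)^(53/21) ≈ 0.1739.
C₀ = D/Vd = 2172/76 ≈ 28.579 mg/L.
Before the 3rd dose, 2 doses have been given. Superposition: Cmin = C₀·(f + f²).
≈ 28.579 × (0.1739 + 0.0302) ≈ 28.579 × 0.2041 ≈ 5.833 mg/L.

5.8 mg/L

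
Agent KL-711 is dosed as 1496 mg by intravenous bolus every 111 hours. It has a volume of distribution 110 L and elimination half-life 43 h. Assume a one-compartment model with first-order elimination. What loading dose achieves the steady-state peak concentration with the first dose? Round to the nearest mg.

f = (1/2)^(111/43) ≈ 0.167079; accumulation ratio R = 1/(1−f) ≈ 1.20059.
Loading dose to hit Cmax,ss on first dose: D_load = D_maint·R ≈ 1496 × 1.20059 ≈ 1796.08 mg.

1796 mg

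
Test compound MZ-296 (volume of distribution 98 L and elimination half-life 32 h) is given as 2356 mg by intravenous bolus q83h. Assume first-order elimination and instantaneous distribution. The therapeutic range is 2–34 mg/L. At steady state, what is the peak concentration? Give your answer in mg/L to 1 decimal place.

28.8 mg/L

k = ln2/t½ = ln2/32 ≈ 0.021661 h⁻¹; fraction remaining f = e^(−kτ) = e^(−0.021661×83) ≈ 0.1657.
At steady state, accumulation factor R = 1/(1 − e^(−kτ)) ≈ 1.1986.
Single-dose peak C₀ = D/Vd = 2356/98 ≈ 24.041 mg/L.
Steady-state peak Cmax,ss = C₀·R ≈ 24.041 × 1.1986 ≈ 28.816 mg/L.
Peak 28.8 mg/L vs MTC 34 mg/L: below toxic threshold.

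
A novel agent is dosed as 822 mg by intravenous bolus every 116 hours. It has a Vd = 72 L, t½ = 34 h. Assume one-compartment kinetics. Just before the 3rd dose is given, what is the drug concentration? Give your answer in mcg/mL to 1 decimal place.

1.2 mcg/mL

f = (1/2)^(τ/t½) = (1/2)^(116/34) ≈ 0.0940.
C₀ = D/Vd = 822/72 ≈ 11.417 mcg/mL.
Before the 3rd dose, 2 doses have been given. Superposition: Cmin = C₀·(f + f²).
≈ 11.417 × (0.0940 + 0.0088) ≈ 11.417 × 0.1028 ≈ 1.174 mcg/mL.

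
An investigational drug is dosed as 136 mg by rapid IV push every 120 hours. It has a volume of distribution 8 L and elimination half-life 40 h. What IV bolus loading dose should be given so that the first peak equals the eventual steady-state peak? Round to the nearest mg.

155 mg

f = (1/2)^(120/40) ≈ 0.125000; accumulation ratio R = 1/(1−f) ≈ 1.14286.
Loading dose to hit Cmax,ss on first dose: D_load = D_maint·R ≈ 136 × 1.14286 ≈ 155.43 mg.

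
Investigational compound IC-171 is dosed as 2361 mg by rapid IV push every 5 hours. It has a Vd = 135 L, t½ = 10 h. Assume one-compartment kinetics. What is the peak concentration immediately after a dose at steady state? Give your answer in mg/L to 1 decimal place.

τ/t½ = 5/10 ≈ 0.5, so fraction remaining f = (1/2)^(5/10) ≈ 0.7071.
Accumulation ratio R = 1/(1 − f) ≈ 1/0.2929 ≈ 3.4141.
Each bolus raises the concentration by D/Vd = 2361/135 ≈ 17.489 mg/L.
Steady-state peak Cmax,ss = C₀·R ≈ 17.489 × 3.4141 ≈ 59.709 mg/L.

59.7 mg/L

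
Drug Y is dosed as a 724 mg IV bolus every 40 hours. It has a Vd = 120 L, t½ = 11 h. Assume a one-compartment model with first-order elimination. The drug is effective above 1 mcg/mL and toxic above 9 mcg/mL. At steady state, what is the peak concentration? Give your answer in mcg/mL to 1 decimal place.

6.6 mcg/mL

k = ln2/t½ = ln2/11 ≈ 0.063013 h⁻¹; fraction remaining f = e^(−kτ) = e^(−0.063013×40) ≈ 0.0804.
Accumulation ratio R = 1/(1 − f) ≈ 1/0.9196 ≈ 1.0874.
Each bolus raises the concentration by D/Vd = 724/120 ≈ 6.033 mcg/mL.
Steady-state peak Cmax,ss = C₀·R ≈ 6.033 × 1.0874 ≈ 6.560 mcg/mL.
Peak 6.6 mcg/mL vs MTC 9 mcg/mL: below toxic threshold.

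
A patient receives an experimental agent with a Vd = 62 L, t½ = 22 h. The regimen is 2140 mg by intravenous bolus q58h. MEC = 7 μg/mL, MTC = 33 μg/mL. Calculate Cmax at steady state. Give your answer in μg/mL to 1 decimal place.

k = ln2/t½ = ln2/22 ≈ 0.031507 h⁻¹; fraction remaining f = e^(−kτ) = e^(−0.031507×58) ≈ 0.1608.
Accumulation ratio R = 1/(1 − f) ≈ 1/0.8392 ≈ 1.1916.
Each bolus raises the concentration by D/Vd = 2140/62 ≈ 34.516 μg/mL.
Steady-state peak Cmax,ss = C₀·R ≈ 34.516 × 1.1916 ≈ 41.129 μg/mL.
Peak 41.1 μg/mL vs MTC 33 μg/mL: exceeds toxic threshold.

41.1 μg/mL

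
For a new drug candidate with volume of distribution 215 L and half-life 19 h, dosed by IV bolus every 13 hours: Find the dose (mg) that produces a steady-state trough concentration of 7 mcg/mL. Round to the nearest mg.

τ/t½ = 13/19 ≈ 0.68421, so f = (1/2)^(13/19) ≈ 0.622346.
Cmin,ss = (D/Vd)·f/(1−f), so D = Cmin,ss·Vd·(1−f)/f.
D = 7 × 215 × (1−f)/f ≈ 7 × 215 × 0.60682 ≈ 913.26 mg.

913 mg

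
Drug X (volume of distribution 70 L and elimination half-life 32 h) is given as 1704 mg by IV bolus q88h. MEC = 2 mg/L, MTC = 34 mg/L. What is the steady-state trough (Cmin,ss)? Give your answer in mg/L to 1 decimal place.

4.3 mg/L

τ/t½ = 88/32 ≈ 2.75, so fraction remaining f = (1/2)^(88/32) ≈ 0.1487.
Accumulation ratio R = 1/(1 − f) ≈ 1/0.8513 ≈ 1.1747.
Single-dose peak C₀ = D/Vd = 1704/70 ≈ 24.343 mg/L.
Steady-state peak Cmax,ss = C₀·R ≈ 24.343 × 1.1747 ≈ 28.596 mg/L.
Steady-state trough Cmin,ss = Cmax,ss·f ≈ 28.596 × 0.1487 ≈ 4.252 mg/L.
Trough 4.3 mg/L vs MEC 2 mg/L: adequate.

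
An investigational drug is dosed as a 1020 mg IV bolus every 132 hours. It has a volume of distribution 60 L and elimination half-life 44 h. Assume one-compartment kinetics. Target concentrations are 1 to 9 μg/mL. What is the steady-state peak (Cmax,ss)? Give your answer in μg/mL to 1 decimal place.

19.4 μg/mL

The dosing interval is 3 half-lives, so f = 2^(−3) = 0.125.
At steady state, R = 1/(1 − 0.125) = 8/7.
Single-dose peak C₀ = D/Vd = 1020/60 = 17 μg/mL.
Steady-state peak Cmax,ss = C₀·R = 17 × 8/7 ≈ 19.429 μg/mL.
Peak 19.4 μg/mL vs MTC 9 μg/mL: exceeds toxic threshold.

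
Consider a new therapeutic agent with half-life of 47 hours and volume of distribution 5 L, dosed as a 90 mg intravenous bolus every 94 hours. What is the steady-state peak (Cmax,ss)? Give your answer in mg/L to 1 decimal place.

24.0 mg/L

The dosing interval is 2 half-lives, so f = 2^(−2) = 0.25.
Accumulation ratio R = 1/(1 − f) = 1/0.75 = 4/3.
Single-dose peak C₀ = D/Vd = 90/5 = 18 mg/L.
Steady-state peak Cmax,ss = C₀·R = 18 × 4/3 ≈ 24.000 mg/L.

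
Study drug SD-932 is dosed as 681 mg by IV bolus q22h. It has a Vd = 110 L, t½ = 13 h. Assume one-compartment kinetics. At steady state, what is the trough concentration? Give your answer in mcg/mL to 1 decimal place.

2.8 mcg/mL

Over one 22-h interval, 22/13 ≈ 1.6923 half-lives elapse, leaving f ≈ 0.3094 of each dose.
Each bolus raises the concentration by D/Vd = 681/110 ≈ 6.191 mcg/mL.
Steady-state trough Cmin,ss = C₀·f/(1−f) ≈ 6.191 × 0.3094/0.6906 ≈ 2.774 mcg/mL.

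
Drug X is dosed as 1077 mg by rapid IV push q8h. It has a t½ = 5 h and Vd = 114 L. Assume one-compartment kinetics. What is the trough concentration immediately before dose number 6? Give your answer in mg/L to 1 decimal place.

f = (1/2)^(τ/t½) = (1/2)^(8/5) ≈ 0.3299.
C₀ = D/Vd = 1077/114 ≈ 9.447 mg/L.
Before the 6th dose, 5 doses have been given. Superposition: Cmin = C₀·(f + f² + … + f^5).
≈ 9.447 × (0.3299 + 0.1088 + 0.0359 + 0.0118 + 0.0039) ≈ 9.447 × 0.4903 ≈ 4.632 mg/L.

4.6 mg/L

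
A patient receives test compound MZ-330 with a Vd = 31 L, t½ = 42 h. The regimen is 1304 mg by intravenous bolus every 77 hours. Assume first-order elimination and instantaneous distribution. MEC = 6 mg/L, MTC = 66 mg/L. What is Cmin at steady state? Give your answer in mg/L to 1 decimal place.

16.4 mg/L

Over one 77-h interval, 77/42 ≈ 1.8333 half-lives elapse, leaving f ≈ 0.2806 of each dose.
At steady state, accumulation factor R = 1/(1 − e^(−kτ)) ≈ 1.3900.
Single-dose peak C₀ = D/Vd = 1304/31 ≈ 42.065 mg/L.
Cmax,ss = C₀/(1 − f) ≈ 42.065/0.7194 ≈ 58.472 mg/L.
One interval later, Cmin,ss = Cmax,ss·e^(−kτ) ≈ 58.472 × 0.2806 ≈ 16.407 mg/L.
Trough 16.4 mg/L vs MEC 6 mg/L: adequate.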